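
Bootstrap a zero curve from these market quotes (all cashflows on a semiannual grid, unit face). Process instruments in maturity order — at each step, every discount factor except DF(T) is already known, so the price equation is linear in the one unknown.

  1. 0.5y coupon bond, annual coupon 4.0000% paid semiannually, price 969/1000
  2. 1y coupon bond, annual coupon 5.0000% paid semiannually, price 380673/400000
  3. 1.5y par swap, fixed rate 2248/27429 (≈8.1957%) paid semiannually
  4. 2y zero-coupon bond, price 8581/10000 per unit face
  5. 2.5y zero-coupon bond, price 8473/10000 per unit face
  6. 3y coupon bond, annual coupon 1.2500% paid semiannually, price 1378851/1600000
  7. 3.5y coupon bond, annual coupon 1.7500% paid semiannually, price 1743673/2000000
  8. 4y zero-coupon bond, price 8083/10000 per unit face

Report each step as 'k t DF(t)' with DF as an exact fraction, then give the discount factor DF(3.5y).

1 1/2 19/20
2 1 9053/10000
3 3/2 2219/2500
4 2 8581/10000
5 5/2 8473/10000
6 3 518/625
7 7/2 1637/2000
8 4 8083/10000
DF(3.5y) = 1637/2000 ≈ 0.818500

step 1 [0.5y] bond c/2=1/50: DF=(969/1000 − 1/50·(0))/(1+1/50) = 19/20 ≈ 0.950000
step 2 [1y] bond c/2=1/40: DF=(380673/400000 − 1/40·(0.950000))/(1+1/40) = 9053/10000 ≈ 0.905300
step 3 [1.5y] swap r/2=1124/27429: DF=(1 − 1124/27429·(0.950000+0.905300))/(1+1124/27429) = 2219/2500 ≈ 0.887600
step 4 [2y] zero: DF = P = 8581/10000 ≈ 0.858100
step 5 [2.5y] zero: DF = P = 8473/10000 ≈ 0.847300
step 6 [3y] bond c/2=1/160: DF=(1378851/1600000 − 1/160·(0.950000+0.905300+0.887600+0.858100+0.847300))/(1+1/160) = 518/625 ≈ 0.828800
step 7 [3.5y] bond c/2=7/800: DF=(1743673/2000000 − 7/800·(0.950000+0.905300+0.887600+0.858100+0.847300+0.828800))/(1+7/800) = 1637/2000 ≈ 0.818500
step 8 [4y] zero: DF = P = 8083/10000 ≈ 0.808300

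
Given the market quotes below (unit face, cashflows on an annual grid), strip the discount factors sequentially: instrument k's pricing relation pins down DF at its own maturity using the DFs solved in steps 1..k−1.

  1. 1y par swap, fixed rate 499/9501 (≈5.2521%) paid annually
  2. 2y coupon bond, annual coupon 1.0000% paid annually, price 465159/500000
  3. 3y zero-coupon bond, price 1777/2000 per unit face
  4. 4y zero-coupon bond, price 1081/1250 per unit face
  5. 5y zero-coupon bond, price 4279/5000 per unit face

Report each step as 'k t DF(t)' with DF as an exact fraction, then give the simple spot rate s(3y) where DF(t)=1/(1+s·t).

step 1 [1y] swap r/1=499/9501: DF=(1 − 499/9501·(0))/(1+499/9501) = 9501/10000 ≈ 0.950100
step 2 [2y] bond c/1=1/100: DF=(465159/500000 − 1/100·(0.950100))/(1+1/100) = 9117/10000 ≈ 0.911700
step 3 [3y] zero: DF = P = 1777/2000 ≈ 0.888500
step 4 [4y] zero: DF = P = 1081/1250 ≈ 0.864800
step 5 [5y] zero: DF = P = 4279/5000 ≈ 0.855800

1 1 9501/10000
2 2 9117/10000
3 3 1777/2000
4 4 1081/1250
5 5 4279/5000
s(3y) = (1/(1777/2000) − 1)/(3) = 223/5331 ≈ 4.1831%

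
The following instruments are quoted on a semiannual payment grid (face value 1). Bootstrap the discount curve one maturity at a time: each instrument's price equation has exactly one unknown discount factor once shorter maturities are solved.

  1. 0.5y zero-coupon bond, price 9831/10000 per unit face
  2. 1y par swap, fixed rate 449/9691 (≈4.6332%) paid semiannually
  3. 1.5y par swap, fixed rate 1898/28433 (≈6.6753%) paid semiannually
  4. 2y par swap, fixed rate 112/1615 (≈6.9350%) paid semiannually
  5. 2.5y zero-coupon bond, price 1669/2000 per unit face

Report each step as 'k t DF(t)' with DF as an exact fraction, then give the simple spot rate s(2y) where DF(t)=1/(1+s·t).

1 1/2 9831/10000
2 1 9551/10000
3 3/2 9051/10000
4 2 1089/1250
5 5/2 1669/2000
s(2y) = (1/(1089/1250) − 1)/(2) = 161/2178 ≈ 7.3921%

step 1 [0.5y] zero: DF = P = 9831/10000 ≈ 0.983100
step 2 [1y] swap r/2=449/19382: DF=(1 − 449/19382·(0.983100))/(1+449/19382) = 9551/10000 ≈ 0.955100
step 3 [1.5y] swap r/2=949/28433: DF=(1 − 949/28433·(0.983100+0.955100))/(1+949/28433) = 9051/10000 ≈ 0.905100
step 4 [2y] swap r/2=56/1615: DF=(1 − 56/1615·(0.983100+0.955100+0.905100))/(1+56/1615) = 1089/1250 ≈ 0.871200
step 5 [2.5y] zero: DF = P = 1669/2000 ≈ 0.834500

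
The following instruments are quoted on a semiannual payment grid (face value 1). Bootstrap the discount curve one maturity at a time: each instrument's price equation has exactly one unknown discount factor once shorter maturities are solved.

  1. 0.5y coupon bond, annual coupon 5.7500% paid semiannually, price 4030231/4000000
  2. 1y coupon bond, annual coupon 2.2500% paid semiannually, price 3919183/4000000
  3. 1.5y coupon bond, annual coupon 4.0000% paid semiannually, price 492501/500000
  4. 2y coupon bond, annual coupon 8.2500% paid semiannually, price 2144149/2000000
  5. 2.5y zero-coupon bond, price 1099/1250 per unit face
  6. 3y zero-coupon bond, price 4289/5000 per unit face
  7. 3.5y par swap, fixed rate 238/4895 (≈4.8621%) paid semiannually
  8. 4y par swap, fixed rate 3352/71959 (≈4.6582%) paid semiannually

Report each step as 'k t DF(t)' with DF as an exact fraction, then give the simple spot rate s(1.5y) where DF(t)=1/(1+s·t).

1 1/2 4897/5000
2 1 479/500
3 3/2 9277/10000
4 2 9161/10000
5 5/2 1099/1250
6 3 4289/5000
7 7/2 8453/10000
8 4 2081/2500
s(1.5y) = (1/(9277/10000) − 1)/(3/2) = 482/9277 ≈ 5.1956%

step 1 [0.5y] bond c/2=23/800: DF=(4030231/4000000 − 23/800·(0))/(1+23/800) = 4897/5000 ≈ 0.979400
step 2 [1y] bond c/2=9/800: DF=(3919183/4000000 − 9/800·(0.979400))/(1+9/800) = 479/500 ≈ 0.958000
step 3 [1.5y] bond c/2=1/50: DF=(492501/500000 − 1/50·(0.979400+0.958000))/(1+1/50) = 9277/10000 ≈ 0.927700
step 4 [2y] bond c/2=33/800: DF=(2144149/2000000 − 33/800·(0.979400+0.958000+0.927700))/(1+33/800) = 9161/10000 ≈ 0.916100
step 5 [2.5y] zero: DF = P = 1099/1250 ≈ 0.879200
step 6 [3y] zero: DF = P = 4289/5000 ≈ 0.857800
step 7 [3.5y] swap r/2=119/4895: DF=(1 − 119/4895·(0.979400+0.958000+0.927700+0.916100+0.879200+0.857800))/(1+119/4895) = 8453/10000 ≈ 0.845300
step 8 [4y] swap r/2=1676/71959: DF=(1 − 1676/71959·(0.979400+0.958000+0.927700+0.916100+0.879200+0.857800+0.845300))/(1+1676/71959) = 2081/2500 ≈ 0.832400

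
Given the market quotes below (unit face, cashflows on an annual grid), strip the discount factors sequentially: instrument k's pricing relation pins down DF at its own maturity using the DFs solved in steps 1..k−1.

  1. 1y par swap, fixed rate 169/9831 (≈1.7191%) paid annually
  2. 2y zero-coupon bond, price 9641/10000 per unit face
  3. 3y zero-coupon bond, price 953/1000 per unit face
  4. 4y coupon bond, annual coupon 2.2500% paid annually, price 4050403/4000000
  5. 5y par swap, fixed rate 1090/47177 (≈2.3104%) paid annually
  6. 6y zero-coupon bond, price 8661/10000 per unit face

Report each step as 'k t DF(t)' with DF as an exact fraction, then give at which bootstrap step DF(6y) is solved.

step 1 [1y] swap r/1=169/9831: DF=(1 − 169/9831·(0))/(1+169/9831) = 9831/10000 ≈ 0.983100
step 2 [2y] zero: DF = P = 9641/10000 ≈ 0.964100
step 3 [3y] zero: DF = P = 953/1000 ≈ 0.953000
step 4 [4y] bond c/1=9/400: DF=(4050403/4000000 − 9/400·(0.983100+0.964100+0.953000))/(1+9/400) = 1853/2000 ≈ 0.926500
step 5 [5y] swap r/1=1090/47177: DF=(1 − 1090/47177·(0.983100+0.964100+0.953000+0.926500))/(1+1090/47177) = 891/1000 ≈ 0.891000
step 6 [6y] zero: DF = P = 8661/10000 ≈ 0.866100

1 1 9831/10000
2 2 9641/10000
3 3 953/1000
4 4 1853/2000
5 5 891/1000
6 6 8661/10000
DF(6y) is solved at step 6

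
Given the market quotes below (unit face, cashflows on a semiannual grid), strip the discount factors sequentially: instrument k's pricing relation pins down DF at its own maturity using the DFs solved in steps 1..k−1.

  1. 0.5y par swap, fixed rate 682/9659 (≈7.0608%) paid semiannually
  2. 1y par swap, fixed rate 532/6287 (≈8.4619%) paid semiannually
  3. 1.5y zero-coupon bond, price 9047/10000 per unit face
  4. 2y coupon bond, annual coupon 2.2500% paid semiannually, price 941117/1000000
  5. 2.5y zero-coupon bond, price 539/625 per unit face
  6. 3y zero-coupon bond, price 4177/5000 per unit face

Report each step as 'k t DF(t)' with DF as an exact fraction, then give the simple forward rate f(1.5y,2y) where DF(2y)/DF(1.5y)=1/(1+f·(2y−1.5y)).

1 1/2 9659/10000
2 1 4601/5000
3 3/2 9047/10000
4 2 2249/2500
5 5/2 539/625
6 3 4177/5000
f(1.5y,2y) = ((9047/10000)/(2249/2500) − 1)/(1/2) = 51/4498 ≈ 1.1338%

step 1 [0.5y] swap r/2=341/9659: DF=(1 − 341/9659·(0))/(1+341/9659) = 9659/10000 ≈ 0.965900
step 2 [1y] swap r/2=266/6287: DF=(1 − 266/6287·(0.965900))/(1+266/6287) = 4601/5000 ≈ 0.920200
step 3 [1.5y] zero: DF = P = 9047/10000 ≈ 0.904700
step 4 [2y] bond c/2=9/800: DF=(941117/1000000 − 9/800·(0.965900+0.920200+0.904700))/(1+9/800) = 2249/2500 ≈ 0.899600
step 5 [2.5y] zero: DF = P = 539/625 ≈ 0.862400
step 6 [3y] zero: DF = P = 4177/5000 ≈ 0.835400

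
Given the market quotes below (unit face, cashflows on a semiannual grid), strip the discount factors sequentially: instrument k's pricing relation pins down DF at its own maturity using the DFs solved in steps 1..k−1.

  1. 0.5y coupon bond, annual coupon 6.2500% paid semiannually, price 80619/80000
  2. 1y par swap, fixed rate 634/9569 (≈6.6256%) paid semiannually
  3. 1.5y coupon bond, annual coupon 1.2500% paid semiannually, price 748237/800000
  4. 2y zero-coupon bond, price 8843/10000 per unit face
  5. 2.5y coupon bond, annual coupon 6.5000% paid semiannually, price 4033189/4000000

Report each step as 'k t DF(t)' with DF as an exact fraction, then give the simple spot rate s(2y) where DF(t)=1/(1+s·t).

step 1 [0.5y] bond c/2=1/32: DF=(80619/80000 − 1/32·(0))/(1+1/32) = 2443/2500 ≈ 0.977200
step 2 [1y] swap r/2=317/9569: DF=(1 − 317/9569·(0.977200))/(1+317/9569) = 4683/5000 ≈ 0.936600
step 3 [1.5y] bond c/2=1/160: DF=(748237/800000 − 1/160·(0.977200+0.936600))/(1+1/160) = 1147/1250 ≈ 0.917600
step 4 [2y] zero: DF = P = 8843/10000 ≈ 0.884300
step 5 [2.5y] bond c/2=13/400: DF=(4033189/4000000 − 13/400·(0.977200+0.936600+0.917600+0.884300))/(1+13/400) = 2149/2500 ≈ 0.859600

1 1/2 2443/2500
2 1 4683/5000
3 3/2 1147/1250
4 2 8843/10000
5 5/2 2149/2500
s(2y) = (1/(8843/10000) − 1)/(2) = 1157/17686 ≈ 6.5419%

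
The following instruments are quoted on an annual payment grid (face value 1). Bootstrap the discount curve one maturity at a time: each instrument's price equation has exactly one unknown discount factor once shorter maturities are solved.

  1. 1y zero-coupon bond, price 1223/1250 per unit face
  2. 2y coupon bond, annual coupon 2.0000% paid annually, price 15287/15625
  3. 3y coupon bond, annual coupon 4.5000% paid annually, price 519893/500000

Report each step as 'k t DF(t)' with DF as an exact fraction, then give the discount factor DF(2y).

step 1 [1y] zero: DF = P = 1223/1250 ≈ 0.978400
step 2 [2y] bond c/1=1/50: DF=(15287/15625 − 1/50·(0.978400))/(1+1/50) = 47/50 ≈ 0.940000
step 3 [3y] bond c/1=9/200: DF=(519893/500000 − 9/200·(0.978400+0.940000))/(1+9/200) = 2281/2500 ≈ 0.912400

1 1 1223/1250
2 2 47/50
3 3 2281/2500
DF(2y) = 47/50 ≈ 0.940000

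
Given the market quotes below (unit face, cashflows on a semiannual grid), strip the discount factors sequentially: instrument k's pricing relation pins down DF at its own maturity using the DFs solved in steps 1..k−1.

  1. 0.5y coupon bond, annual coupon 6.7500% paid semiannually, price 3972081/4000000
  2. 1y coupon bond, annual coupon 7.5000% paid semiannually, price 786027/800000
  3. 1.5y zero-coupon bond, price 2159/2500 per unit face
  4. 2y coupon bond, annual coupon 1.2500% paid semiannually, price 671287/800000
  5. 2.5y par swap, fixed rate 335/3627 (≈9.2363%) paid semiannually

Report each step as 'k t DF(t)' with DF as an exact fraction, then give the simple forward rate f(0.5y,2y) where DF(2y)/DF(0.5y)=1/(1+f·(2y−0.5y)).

step 1 [0.5y] bond c/2=27/800: DF=(3972081/4000000 − 27/800·(0))/(1+27/800) = 4803/5000 ≈ 0.960600
step 2 [1y] bond c/2=3/80: DF=(786027/800000 − 3/80·(0.960600))/(1+3/80) = 9123/10000 ≈ 0.912300
step 3 [1.5y] zero: DF = P = 2159/2500 ≈ 0.863600
step 4 [2y] bond c/2=1/160: DF=(671287/800000 − 1/160·(0.960600+0.912300+0.863600))/(1+1/160) = 8169/10000 ≈ 0.816900
step 5 [2.5y] swap r/2=335/7254: DF=(1 − 335/7254·(0.960600+0.912300+0.863600+0.816900))/(1+335/7254) = 799/1000 ≈ 0.799000

1 1/2 4803/5000
2 1 9123/10000
3 3/2 2159/2500
4 2 8169/10000
5 5/2 799/1000
f(0.5y,2y) = ((4803/5000)/(8169/10000) − 1)/(3/2) = 958/8169 ≈ 11.7273%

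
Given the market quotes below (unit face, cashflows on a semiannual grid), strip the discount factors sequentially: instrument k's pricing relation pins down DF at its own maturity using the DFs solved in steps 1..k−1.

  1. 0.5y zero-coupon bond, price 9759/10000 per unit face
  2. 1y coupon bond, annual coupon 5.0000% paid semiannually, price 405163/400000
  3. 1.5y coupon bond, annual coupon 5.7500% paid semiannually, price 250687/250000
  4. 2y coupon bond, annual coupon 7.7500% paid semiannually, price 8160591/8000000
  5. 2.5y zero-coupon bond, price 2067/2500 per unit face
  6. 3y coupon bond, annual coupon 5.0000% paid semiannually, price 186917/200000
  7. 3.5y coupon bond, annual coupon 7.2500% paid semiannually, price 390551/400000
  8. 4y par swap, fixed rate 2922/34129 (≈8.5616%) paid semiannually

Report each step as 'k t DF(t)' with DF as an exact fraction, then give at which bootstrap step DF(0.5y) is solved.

step 1 [0.5y] zero: DF = P = 9759/10000 ≈ 0.975900
step 2 [1y] bond c/2=1/40: DF=(405163/400000 − 1/40·(0.975900))/(1+1/40) = 2411/2500 ≈ 0.964400
step 3 [1.5y] bond c/2=23/800: DF=(250687/250000 − 23/800·(0.975900+0.964400))/(1+23/800) = 1841/2000 ≈ 0.920500
step 4 [2y] bond c/2=31/800: DF=(8160591/8000000 − 31/800·(0.975900+0.964400+0.920500))/(1+31/800) = 8753/10000 ≈ 0.875300
step 5 [2.5y] zero: DF = P = 2067/2500 ≈ 0.826800
step 6 [3y] bond c/2=1/40: DF=(186917/200000 − 1/40·(0.975900+0.964400+0.920500+0.875300+0.826800))/(1+1/40) = 1601/2000 ≈ 0.800500
step 7 [3.5y] bond c/2=29/800: DF=(390551/400000 − 29/800·(0.975900+0.964400+0.920500+0.875300+0.826800+0.800500))/(1+29/800) = 3773/5000 ≈ 0.754600
step 8 [4y] swap r/2=1461/34129: DF=(1 − 1461/34129·(0.975900+0.964400+0.920500+0.875300+0.826800+0.800500+0.754600))/(1+1461/34129) = 3539/5000 ≈ 0.707800

1 1/2 9759/10000
2 1 2411/2500
3 3/2 1841/2000
4 2 8753/10000
5 5/2 2067/2500
6 3 1601/2000
7 7/2 3773/5000
8 4 3539/5000
DF(0.5y) is solved at step 1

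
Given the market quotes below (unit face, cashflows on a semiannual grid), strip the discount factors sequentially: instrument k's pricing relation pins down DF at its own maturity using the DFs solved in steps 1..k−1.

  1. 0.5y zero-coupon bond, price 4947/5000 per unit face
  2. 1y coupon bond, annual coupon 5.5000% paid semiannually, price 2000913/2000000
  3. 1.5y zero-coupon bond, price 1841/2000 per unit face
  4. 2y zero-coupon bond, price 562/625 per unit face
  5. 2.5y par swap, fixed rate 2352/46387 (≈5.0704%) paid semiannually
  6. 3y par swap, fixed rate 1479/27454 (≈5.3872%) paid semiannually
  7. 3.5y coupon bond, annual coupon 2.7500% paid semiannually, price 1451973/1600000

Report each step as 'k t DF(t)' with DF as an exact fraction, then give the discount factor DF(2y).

1 1/2 4947/5000
2 1 592/625
3 3/2 1841/2000
4 2 562/625
5 5/2 1103/1250
6 3 8521/10000
7 7/2 8207/10000
DF(2y) = 562/625 ≈ 0.899200

step 1 [0.5y] zero: DF = P = 4947/5000 ≈ 0.989400
step 2 [1y] bond c/2=11/400: DF=(2000913/2000000 − 11/400·(0.989400))/(1+11/400) = 592/625 ≈ 0.947200
step 3 [1.5y] zero: DF = P = 1841/2000 ≈ 0.920500
step 4 [2y] zero: DF = P = 562/625 ≈ 0.899200
step 5 [2.5y] swap r/2=1176/46387: DF=(1 − 1176/46387·(0.989400+0.947200+0.920500+0.899200))/(1+1176/46387) = 1103/1250 ≈ 0.882400
step 6 [3y] swap r/2=1479/54908: DF=(1 − 1479/54908·(0.989400+0.947200+0.920500+0.899200+0.882400))/(1+1479/54908) = 8521/10000 ≈ 0.852100
step 7 [3.5y] bond c/2=11/800: DF=(1451973/1600000 − 11/800·(0.989400+0.947200+0.920500+0.899200+0.882400+0.852100))/(1+11/800) = 8207/10000 ≈ 0.820700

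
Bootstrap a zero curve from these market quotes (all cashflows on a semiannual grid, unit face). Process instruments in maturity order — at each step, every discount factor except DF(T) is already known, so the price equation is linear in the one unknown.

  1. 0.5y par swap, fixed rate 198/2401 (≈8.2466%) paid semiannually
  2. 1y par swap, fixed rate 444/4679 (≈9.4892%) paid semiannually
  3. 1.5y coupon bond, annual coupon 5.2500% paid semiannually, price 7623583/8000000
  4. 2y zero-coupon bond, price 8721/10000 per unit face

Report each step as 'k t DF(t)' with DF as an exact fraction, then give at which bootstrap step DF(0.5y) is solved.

step 1 [0.5y] swap r/2=99/2401: DF=(1 − 99/2401·(0))/(1+99/2401) = 2401/2500 ≈ 0.960400
step 2 [1y] swap r/2=222/4679: DF=(1 − 222/4679·(0.960400))/(1+222/4679) = 1139/1250 ≈ 0.911200
step 3 [1.5y] bond c/2=21/800: DF=(7623583/8000000 − 21/800·(0.960400+0.911200))/(1+21/800) = 8807/10000 ≈ 0.880700
step 4 [2y] zero: DF = P = 8721/10000 ≈ 0.872100

1 1/2 2401/2500
2 1 1139/1250
3 3/2 8807/10000
4 2 8721/10000
DF(0.5y) is solved at step 1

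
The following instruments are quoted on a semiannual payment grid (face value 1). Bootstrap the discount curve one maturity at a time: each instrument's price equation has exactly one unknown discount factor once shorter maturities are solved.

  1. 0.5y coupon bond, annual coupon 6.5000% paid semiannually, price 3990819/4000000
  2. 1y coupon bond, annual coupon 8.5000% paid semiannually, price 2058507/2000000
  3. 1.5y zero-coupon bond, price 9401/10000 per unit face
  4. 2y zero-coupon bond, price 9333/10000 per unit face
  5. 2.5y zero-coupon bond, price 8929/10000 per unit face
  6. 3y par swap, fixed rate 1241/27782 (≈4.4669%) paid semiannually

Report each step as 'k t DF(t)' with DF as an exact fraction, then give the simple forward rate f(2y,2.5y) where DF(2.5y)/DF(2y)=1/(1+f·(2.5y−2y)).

step 1 [0.5y] bond c/2=13/400: DF=(3990819/4000000 − 13/400·(0))/(1+13/400) = 9663/10000 ≈ 0.966300
step 2 [1y] bond c/2=17/400: DF=(2058507/2000000 − 17/400·(0.966300))/(1+17/400) = 9479/10000 ≈ 0.947900
step 3 [1.5y] zero: DF = P = 9401/10000 ≈ 0.940100
step 4 [2y] zero: DF = P = 9333/10000 ≈ 0.933300
step 5 [2.5y] zero: DF = P = 8929/10000 ≈ 0.892900
step 6 [3y] swap r/2=1241/55564: DF=(1 − 1241/55564·(0.966300+0.947900+0.940100+0.933300+0.892900))/(1+1241/55564) = 8759/10000 ≈ 0.875900

1 1/2 9663/10000
2 1 9479/10000
3 3/2 9401/10000
4 2 9333/10000
5 5/2 8929/10000
6 3 8759/10000
f(2y,2.5y) = ((9333/10000)/(8929/10000) − 1)/(1/2) = 808/8929 ≈ 9.0492%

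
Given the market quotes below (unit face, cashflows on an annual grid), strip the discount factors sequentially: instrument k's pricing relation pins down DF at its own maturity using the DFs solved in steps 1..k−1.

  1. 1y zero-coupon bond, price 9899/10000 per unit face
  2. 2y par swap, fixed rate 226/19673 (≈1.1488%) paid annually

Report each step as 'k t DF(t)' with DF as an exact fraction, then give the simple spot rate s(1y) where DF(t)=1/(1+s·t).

step 1 [1y] zero: DF = P = 9899/10000 ≈ 0.989900
step 2 [2y] swap r/1=226/19673: DF=(1 − 226/19673·(0.989900))/(1+226/19673) = 4887/5000 ≈ 0.977400

1 1 9899/10000
2 2 4887/5000
s(1y) = (1/(9899/10000) − 1)/(1) = 101/9899 ≈ 1.0203%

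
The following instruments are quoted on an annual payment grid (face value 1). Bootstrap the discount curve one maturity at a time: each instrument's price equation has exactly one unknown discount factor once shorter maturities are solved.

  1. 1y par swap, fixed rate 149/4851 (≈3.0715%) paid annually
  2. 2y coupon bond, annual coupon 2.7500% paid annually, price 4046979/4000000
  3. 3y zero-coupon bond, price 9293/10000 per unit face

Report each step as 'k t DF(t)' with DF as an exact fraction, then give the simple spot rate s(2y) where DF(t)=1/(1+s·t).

1 1 4851/5000
2 2 9587/10000
3 3 9293/10000
s(2y) = (1/(9587/10000) − 1)/(2) = 413/19174 ≈ 2.1540%

step 1 [1y] swap r/1=149/4851: DF=(1 − 149/4851·(0))/(1+149/4851) = 4851/5000 ≈ 0.970200
step 2 [2y] bond c/1=11/400: DF=(4046979/4000000 − 11/400·(0.970200))/(1+11/400) = 9587/10000 ≈ 0.958700
step 3 [3y] zero: DF = P = 9293/10000 ≈ 0.929300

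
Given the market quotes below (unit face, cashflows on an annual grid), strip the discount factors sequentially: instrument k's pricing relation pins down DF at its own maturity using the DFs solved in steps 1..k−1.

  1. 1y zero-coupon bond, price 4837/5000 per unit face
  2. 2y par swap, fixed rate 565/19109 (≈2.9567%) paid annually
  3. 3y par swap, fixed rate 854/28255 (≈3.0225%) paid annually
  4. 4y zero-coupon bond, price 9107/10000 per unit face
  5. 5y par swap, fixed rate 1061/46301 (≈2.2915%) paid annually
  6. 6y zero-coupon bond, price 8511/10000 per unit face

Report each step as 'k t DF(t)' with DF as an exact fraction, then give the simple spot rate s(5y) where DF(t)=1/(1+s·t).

1 1 4837/5000
2 2 1887/2000
3 3 4573/5000
4 4 9107/10000
5 5 8939/10000
6 6 8511/10000
s(5y) = (1/(8939/10000) − 1)/(5) = 1061/44695 ≈ 2.3739%

step 1 [1y] zero: DF = P = 4837/5000 ≈ 0.967400
step 2 [2y] swap r/1=565/19109: DF=(1 − 565/19109·(0.967400))/(1+565/19109) = 1887/2000 ≈ 0.943500
step 3 [3y] swap r/1=854/28255: DF=(1 − 854/28255·(0.967400+0.943500))/(1+854/28255) = 4573/5000 ≈ 0.914600
step 4 [4y] zero: DF = P = 9107/10000 ≈ 0.910700
step 5 [5y] swap r/1=1061/46301: DF=(1 − 1061/46301·(0.967400+0.943500+0.914600+0.910700))/(1+1061/46301) = 8939/10000 ≈ 0.893900
step 6 [6y] zero: DF = P = 8511/10000 ≈ 0.851100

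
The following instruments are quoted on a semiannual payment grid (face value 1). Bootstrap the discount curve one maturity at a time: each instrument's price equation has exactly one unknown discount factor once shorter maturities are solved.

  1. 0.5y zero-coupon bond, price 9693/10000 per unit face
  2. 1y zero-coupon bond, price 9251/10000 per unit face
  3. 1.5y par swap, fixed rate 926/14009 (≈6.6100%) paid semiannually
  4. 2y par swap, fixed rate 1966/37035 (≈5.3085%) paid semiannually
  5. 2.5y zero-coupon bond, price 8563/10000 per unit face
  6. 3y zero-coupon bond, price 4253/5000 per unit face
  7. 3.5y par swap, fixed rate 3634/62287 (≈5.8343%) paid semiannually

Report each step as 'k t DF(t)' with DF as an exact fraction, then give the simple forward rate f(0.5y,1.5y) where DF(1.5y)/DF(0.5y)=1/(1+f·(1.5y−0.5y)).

1 1/2 9693/10000
2 1 9251/10000
3 3/2 4537/5000
4 2 9017/10000
5 5/2 8563/10000
6 3 4253/5000
7 7/2 8183/10000
f(0.5y,1.5y) = ((9693/10000)/(4537/5000) − 1)/(1) = 619/9074 ≈ 6.8217%

step 1 [0.5y] zero: DF = P = 9693/10000 ≈ 0.969300
step 2 [1y] zero: DF = P = 9251/10000 ≈ 0.925100
step 3 [1.5y] swap r/2=463/14009: DF=(1 − 463/14009·(0.969300+0.925100))/(1+463/14009) = 4537/5000 ≈ 0.907400
step 4 [2y] swap r/2=983/37035: DF=(1 − 983/37035·(0.969300+0.925100+0.907400))/(1+983/37035) = 9017/10000 ≈ 0.901700
step 5 [2.5y] zero: DF = P = 8563/10000 ≈ 0.856300
step 6 [3y] zero: DF = P = 4253/5000 ≈ 0.850600
step 7 [3.5y] swap r/2=1817/62287: DF=(1 − 1817/62287·(0.969300+0.925100+0.907400+0.901700+0.856300+0.850600))/(1+1817/62287) = 8183/10000 ≈ 0.818300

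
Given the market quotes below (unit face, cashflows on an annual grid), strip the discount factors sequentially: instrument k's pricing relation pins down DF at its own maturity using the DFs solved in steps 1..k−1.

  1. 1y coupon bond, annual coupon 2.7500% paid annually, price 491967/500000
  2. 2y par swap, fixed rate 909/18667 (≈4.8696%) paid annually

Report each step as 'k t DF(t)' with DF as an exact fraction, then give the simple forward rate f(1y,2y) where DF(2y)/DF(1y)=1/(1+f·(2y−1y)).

step 1 [1y] bond c/1=11/400: DF=(491967/500000 − 11/400·(0))/(1+11/400) = 1197/1250 ≈ 0.957600
step 2 [2y] swap r/1=909/18667: DF=(1 − 909/18667·(0.957600))/(1+909/18667) = 9091/10000 ≈ 0.909100

1 1 1197/1250
2 2 9091/10000
f(1y,2y) = ((1197/1250)/(9091/10000) − 1)/(1) = 485/9091 ≈ 5.3349%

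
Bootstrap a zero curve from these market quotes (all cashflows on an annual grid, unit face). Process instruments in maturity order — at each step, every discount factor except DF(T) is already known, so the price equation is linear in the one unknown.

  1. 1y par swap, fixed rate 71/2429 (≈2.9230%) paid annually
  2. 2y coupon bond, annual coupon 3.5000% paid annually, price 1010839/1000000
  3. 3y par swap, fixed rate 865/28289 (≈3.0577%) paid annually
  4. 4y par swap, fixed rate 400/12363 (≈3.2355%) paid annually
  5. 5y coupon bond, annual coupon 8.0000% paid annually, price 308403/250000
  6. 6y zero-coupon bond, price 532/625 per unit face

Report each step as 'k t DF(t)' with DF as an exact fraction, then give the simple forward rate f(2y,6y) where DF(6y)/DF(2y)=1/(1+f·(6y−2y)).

step 1 [1y] swap r/1=71/2429: DF=(1 − 71/2429·(0))/(1+71/2429) = 2429/2500 ≈ 0.971600
step 2 [2y] bond c/1=7/200: DF=(1010839/1000000 − 7/200·(0.971600))/(1+7/200) = 4719/5000 ≈ 0.943800
step 3 [3y] swap r/1=865/28289: DF=(1 − 865/28289·(0.971600+0.943800))/(1+865/28289) = 1827/2000 ≈ 0.913500
step 4 [4y] swap r/1=400/12363: DF=(1 − 400/12363·(0.971600+0.943800+0.913500))/(1+400/12363) = 22/25 ≈ 0.880000
step 5 [5y] bond c/1=2/25: DF=(308403/250000 − 2/25·(0.971600+0.943800+0.913500+0.880000))/(1+2/25) = 347/400 ≈ 0.867500
step 6 [6y] zero: DF = P = 532/625 ≈ 0.851200

1 1 2429/2500
2 2 4719/5000
3 3 1827/2000
4 4 22/25
5 5 347/400
6 6 532/625
f(2y,6y) = ((4719/5000)/(532/625) − 1)/(4) = 463/17024 ≈ 2.7197%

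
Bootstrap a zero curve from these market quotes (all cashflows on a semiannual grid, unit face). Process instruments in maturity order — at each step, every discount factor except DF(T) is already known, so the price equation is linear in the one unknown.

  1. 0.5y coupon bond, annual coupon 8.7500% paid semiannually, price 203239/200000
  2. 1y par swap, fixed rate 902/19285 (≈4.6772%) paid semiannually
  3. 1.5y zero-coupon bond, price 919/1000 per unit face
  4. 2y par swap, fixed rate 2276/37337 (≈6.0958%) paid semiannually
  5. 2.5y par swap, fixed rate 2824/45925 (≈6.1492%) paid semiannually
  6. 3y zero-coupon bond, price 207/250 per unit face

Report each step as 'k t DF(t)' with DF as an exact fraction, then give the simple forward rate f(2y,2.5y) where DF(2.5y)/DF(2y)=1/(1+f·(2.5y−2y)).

step 1 [0.5y] bond c/2=7/160: DF=(203239/200000 − 7/160·(0))/(1+7/160) = 1217/1250 ≈ 0.973600
step 2 [1y] swap r/2=451/19285: DF=(1 − 451/19285·(0.973600))/(1+451/19285) = 9549/10000 ≈ 0.954900
step 3 [1.5y] zero: DF = P = 919/1000 ≈ 0.919000
step 4 [2y] swap r/2=1138/37337: DF=(1 − 1138/37337·(0.973600+0.954900+0.919000))/(1+1138/37337) = 4431/5000 ≈ 0.886200
step 5 [2.5y] swap r/2=1412/45925: DF=(1 − 1412/45925·(0.973600+0.954900+0.919000+0.886200))/(1+1412/45925) = 2147/2500 ≈ 0.858800
step 6 [3y] zero: DF = P = 207/250 ≈ 0.828000

1 1/2 1217/1250
2 1 9549/10000
3 3/2 919/1000
4 2 4431/5000
5 5/2 2147/2500
6 3 207/250
f(2y,2.5y) = ((4431/5000)/(2147/2500) − 1)/(1/2) = 137/2147 ≈ 6.3810%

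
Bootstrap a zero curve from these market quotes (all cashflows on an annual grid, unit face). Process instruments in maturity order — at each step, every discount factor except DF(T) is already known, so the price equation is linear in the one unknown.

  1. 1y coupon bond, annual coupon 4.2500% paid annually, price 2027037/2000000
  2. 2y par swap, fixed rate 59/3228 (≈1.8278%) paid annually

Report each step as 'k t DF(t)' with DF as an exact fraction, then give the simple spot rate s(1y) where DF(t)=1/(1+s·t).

1 1 4861/5000
2 2 4823/5000
s(1y) = (1/(4861/5000) − 1)/(1) = 139/4861 ≈ 2.8595%

step 1 [1y] bond c/1=17/400: DF=(2027037/2000000 − 17/400·(0))/(1+17/400) = 4861/5000 ≈ 0.972200
step 2 [2y] swap r/1=59/3228: DF=(1 − 59/3228·(0.972200))/(1+59/3228) = 4823/5000 ≈ 0.964600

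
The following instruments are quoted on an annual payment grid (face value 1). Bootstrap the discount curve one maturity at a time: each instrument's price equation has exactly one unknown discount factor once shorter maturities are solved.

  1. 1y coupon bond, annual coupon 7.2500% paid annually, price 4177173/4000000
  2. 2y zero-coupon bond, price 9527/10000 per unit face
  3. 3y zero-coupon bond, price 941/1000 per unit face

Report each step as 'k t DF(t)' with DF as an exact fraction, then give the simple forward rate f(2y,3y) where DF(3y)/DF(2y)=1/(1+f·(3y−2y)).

1 1 9737/10000
2 2 9527/10000
3 3 941/1000
f(2y,3y) = ((9527/10000)/(941/1000) − 1)/(1) = 117/9410 ≈ 1.2434%

step 1 [1y] bond c/1=29/400: DF=(4177173/4000000 − 29/400·(0))/(1+29/400) = 9737/10000 ≈ 0.973700
step 2 [2y] zero: DF = P = 9527/10000 ≈ 0.952700
step 3 [3y] zero: DF = P = 941/1000 ≈ 0.941000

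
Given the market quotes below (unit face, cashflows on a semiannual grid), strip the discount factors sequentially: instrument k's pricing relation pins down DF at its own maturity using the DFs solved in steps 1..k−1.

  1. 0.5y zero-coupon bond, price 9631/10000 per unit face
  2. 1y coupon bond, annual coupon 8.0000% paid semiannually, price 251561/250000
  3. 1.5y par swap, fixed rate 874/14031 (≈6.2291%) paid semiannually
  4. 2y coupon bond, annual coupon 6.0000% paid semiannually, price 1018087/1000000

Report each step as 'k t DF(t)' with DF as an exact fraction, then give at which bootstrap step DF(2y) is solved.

1 1/2 9631/10000
2 1 1861/2000
3 3/2 4563/5000
4 2 9067/10000
DF(2y) is solved at step 4

step 1 [0.5y] zero: DF = P = 9631/10000 ≈ 0.963100
step 2 [1y] bond c/2=1/25: DF=(251561/250000 − 1/25·(0.963100))/(1+1/25) = 1861/2000 ≈ 0.930500
step 3 [1.5y] swap r/2=437/14031: DF=(1 − 437/14031·(0.963100+0.930500))/(1+437/14031) = 4563/5000 ≈ 0.912600
step 4 [2y] bond c/2=3/100: DF=(1018087/1000000 − 3/100·(0.963100+0.930500+0.912600))/(1+3/100) = 9067/10000 ≈ 0.906700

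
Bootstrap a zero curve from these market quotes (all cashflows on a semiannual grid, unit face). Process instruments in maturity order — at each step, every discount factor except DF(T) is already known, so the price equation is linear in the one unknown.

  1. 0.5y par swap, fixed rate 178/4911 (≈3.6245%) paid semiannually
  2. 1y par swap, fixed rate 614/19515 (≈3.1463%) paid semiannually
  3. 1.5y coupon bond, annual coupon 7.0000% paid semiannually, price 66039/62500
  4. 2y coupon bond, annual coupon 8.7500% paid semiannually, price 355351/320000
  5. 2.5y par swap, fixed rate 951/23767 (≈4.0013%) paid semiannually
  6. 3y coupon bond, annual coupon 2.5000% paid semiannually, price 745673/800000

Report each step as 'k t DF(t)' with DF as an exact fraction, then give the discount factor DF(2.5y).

1 1/2 4911/5000
2 1 9693/10000
3 3/2 9549/10000
4 2 9421/10000
5 5/2 9049/10000
6 3 8619/10000
DF(2.5y) = 9049/10000 ≈ 0.904900

step 1 [0.5y] swap r/2=89/4911: DF=(1 − 89/4911·(0))/(1+89/4911) = 4911/5000 ≈ 0.982200
step 2 [1y] swap r/2=307/19515: DF=(1 − 307/19515·(0.982200))/(1+307/19515) = 9693/10000 ≈ 0.969300
step 3 [1.5y] bond c/2=7/200: DF=(66039/62500 − 7/200·(0.982200+0.969300))/(1+7/200) = 9549/10000 ≈ 0.954900
step 4 [2y] bond c/2=7/160: DF=(355351/320000 − 7/160·(0.982200+0.969300+0.954900))/(1+7/160) = 9421/10000 ≈ 0.942100
step 5 [2.5y] swap r/2=951/47534: DF=(1 − 951/47534·(0.982200+0.969300+0.954900+0.942100))/(1+951/47534) = 9049/10000 ≈ 0.904900
step 6 [3y] bond c/2=1/80: DF=(745673/800000 − 1/80·(0.982200+0.969300+0.954900+0.942100+0.904900))/(1+1/80) = 8619/10000 ≈ 0.861900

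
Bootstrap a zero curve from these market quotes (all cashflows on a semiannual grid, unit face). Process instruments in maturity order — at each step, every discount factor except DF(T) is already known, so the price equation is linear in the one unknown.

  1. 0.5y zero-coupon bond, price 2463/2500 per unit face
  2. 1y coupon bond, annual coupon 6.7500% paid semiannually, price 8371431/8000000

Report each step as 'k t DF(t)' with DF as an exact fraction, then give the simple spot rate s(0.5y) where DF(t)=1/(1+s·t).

1 1/2 2463/2500
2 1 9801/10000
s(0.5y) = (1/(2463/2500) − 1)/(1/2) = 74/2463 ≈ 3.0045%

step 1 [0.5y] zero: DF = P = 2463/2500 ≈ 0.985200
step 2 [1y] bond c/2=27/800: DF=(8371431/8000000 − 27/800·(0.985200))/(1+27/800) = 9801/10000 ≈ 0.980100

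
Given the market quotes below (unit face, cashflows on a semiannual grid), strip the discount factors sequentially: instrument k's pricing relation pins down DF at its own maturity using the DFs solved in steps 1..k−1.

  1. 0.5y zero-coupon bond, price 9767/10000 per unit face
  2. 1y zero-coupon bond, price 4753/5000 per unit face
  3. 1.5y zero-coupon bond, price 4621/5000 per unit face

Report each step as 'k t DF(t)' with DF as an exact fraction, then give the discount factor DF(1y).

step 1 [0.5y] zero: DF = P = 9767/10000 ≈ 0.976700
step 2 [1y] zero: DF = P = 4753/5000 ≈ 0.950600
step 3 [1.5y] zero: DF = P = 4621/5000 ≈ 0.924200

1 1/2 9767/10000
2 1 4753/5000
3 3/2 4621/5000
DF(1y) = 4753/5000 ≈ 0.950600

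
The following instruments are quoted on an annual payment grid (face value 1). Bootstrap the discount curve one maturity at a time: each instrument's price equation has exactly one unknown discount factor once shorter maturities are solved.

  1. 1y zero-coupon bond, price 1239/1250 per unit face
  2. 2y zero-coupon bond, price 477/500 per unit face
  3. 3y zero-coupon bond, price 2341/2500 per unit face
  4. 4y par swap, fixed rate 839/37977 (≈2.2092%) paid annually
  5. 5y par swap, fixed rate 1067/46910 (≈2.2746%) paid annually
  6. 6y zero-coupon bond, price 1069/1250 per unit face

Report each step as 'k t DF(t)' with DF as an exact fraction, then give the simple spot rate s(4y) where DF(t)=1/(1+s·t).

step 1 [1y] zero: DF = P = 1239/1250 ≈ 0.991200
step 2 [2y] zero: DF = P = 477/500 ≈ 0.954000
step 3 [3y] zero: DF = P = 2341/2500 ≈ 0.936400
step 4 [4y] swap r/1=839/37977: DF=(1 − 839/37977·(0.991200+0.954000+0.936400))/(1+839/37977) = 9161/10000 ≈ 0.916100
step 5 [5y] swap r/1=1067/46910: DF=(1 − 1067/46910·(0.991200+0.954000+0.936400+0.916100))/(1+1067/46910) = 8933/10000 ≈ 0.893300
step 6 [6y] zero: DF = P = 1069/1250 ≈ 0.855200

1 1 1239/1250
2 2 477/500
3 3 2341/2500
4 4 9161/10000
5 5 8933/10000
6 6 1069/1250
s(4y) = (1/(9161/10000) − 1)/(4) = 839/36644 ≈ 2.2896%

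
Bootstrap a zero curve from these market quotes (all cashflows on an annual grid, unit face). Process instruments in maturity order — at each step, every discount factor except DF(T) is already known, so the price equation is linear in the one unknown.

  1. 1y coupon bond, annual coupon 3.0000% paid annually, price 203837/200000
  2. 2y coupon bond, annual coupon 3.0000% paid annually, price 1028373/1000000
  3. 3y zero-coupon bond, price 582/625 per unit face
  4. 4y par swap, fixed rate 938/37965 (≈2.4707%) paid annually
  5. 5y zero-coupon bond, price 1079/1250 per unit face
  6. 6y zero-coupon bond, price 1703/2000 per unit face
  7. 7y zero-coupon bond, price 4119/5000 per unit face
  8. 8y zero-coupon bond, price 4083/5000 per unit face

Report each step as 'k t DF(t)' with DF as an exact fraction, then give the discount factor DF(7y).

step 1 [1y] bond c/1=3/100: DF=(203837/200000 − 3/100·(0))/(1+3/100) = 1979/2000 ≈ 0.989500
step 2 [2y] bond c/1=3/100: DF=(1028373/1000000 − 3/100·(0.989500))/(1+3/100) = 606/625 ≈ 0.969600
step 3 [3y] zero: DF = P = 582/625 ≈ 0.931200
step 4 [4y] swap r/1=938/37965: DF=(1 − 938/37965·(0.989500+0.969600+0.931200))/(1+938/37965) = 4531/5000 ≈ 0.906200
step 5 [5y] zero: DF = P = 1079/1250 ≈ 0.863200
step 6 [6y] zero: DF = P = 1703/2000 ≈ 0.851500
step 7 [7y] zero: DF = P = 4119/5000 ≈ 0.823800
step 8 [8y] zero: DF = P = 4083/5000 ≈ 0.816600

1 1 1979/2000
2 2 606/625
3 3 582/625
4 4 4531/5000
5 5 1079/1250
6 6 1703/2000
7 7 4119/5000
8 8 4083/5000
DF(7y) = 4119/5000 ≈ 0.823800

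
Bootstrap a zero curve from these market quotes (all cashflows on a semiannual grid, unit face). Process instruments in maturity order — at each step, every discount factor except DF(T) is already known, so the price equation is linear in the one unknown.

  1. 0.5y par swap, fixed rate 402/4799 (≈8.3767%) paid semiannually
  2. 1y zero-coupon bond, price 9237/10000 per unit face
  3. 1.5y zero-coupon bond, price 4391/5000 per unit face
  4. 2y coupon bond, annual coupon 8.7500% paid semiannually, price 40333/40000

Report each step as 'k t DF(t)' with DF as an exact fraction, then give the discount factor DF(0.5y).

step 1 [0.5y] swap r/2=201/4799: DF=(1 − 201/4799·(0))/(1+201/4799) = 4799/5000 ≈ 0.959800
step 2 [1y] zero: DF = P = 9237/10000 ≈ 0.923700
step 3 [1.5y] zero: DF = P = 4391/5000 ≈ 0.878200
step 4 [2y] bond c/2=7/160: DF=(40333/40000 − 7/160·(0.959800+0.923700+0.878200))/(1+7/160) = 8503/10000 ≈ 0.850300

1 1/2 4799/5000
2 1 9237/10000
3 3/2 4391/5000
4 2 8503/10000
DF(0.5y) = 4799/5000 ≈ 0.959800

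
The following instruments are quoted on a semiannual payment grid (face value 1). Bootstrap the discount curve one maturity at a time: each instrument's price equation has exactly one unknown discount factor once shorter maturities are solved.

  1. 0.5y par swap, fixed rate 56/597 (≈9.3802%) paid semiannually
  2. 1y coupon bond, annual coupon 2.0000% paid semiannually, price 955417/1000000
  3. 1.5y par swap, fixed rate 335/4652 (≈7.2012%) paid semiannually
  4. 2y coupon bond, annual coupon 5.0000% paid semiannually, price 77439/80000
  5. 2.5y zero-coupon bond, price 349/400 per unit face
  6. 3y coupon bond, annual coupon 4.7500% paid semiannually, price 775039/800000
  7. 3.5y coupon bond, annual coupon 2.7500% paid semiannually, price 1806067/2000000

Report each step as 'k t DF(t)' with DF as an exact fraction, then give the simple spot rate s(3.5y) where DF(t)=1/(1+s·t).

1 1/2 597/625
2 1 1873/2000
3 3/2 1799/2000
4 2 8763/10000
5 5/2 349/400
6 3 841/1000
7 7/2 4089/5000
s(3.5y) = (1/(4089/5000) − 1)/(7/2) = 1822/28623 ≈ 6.3655%

step 1 [0.5y] swap r/2=28/597: DF=(1 − 28/597·(0))/(1+28/597) = 597/625 ≈ 0.955200
step 2 [1y] bond c/2=1/100: DF=(955417/1000000 − 1/100·(0.955200))/(1+1/100) = 1873/2000 ≈ 0.936500
step 3 [1.5y] swap r/2=335/9304: DF=(1 − 335/9304·(0.955200+0.936500))/(1+335/9304) = 1799/2000 ≈ 0.899500
step 4 [2y] bond c/2=1/40: DF=(77439/80000 − 1/40·(0.955200+0.936500+0.899500))/(1+1/40) = 8763/10000 ≈ 0.876300
step 5 [2.5y] zero: DF = P = 349/400 ≈ 0.872500
step 6 [3y] bond c/2=19/800: DF=(775039/800000 − 19/800·(0.955200+0.936500+0.899500+0.876300+0.872500))/(1+19/800) = 841/1000 ≈ 0.841000
step 7 [3.5y] bond c/2=11/800: DF=(1806067/2000000 − 11/800·(0.955200+0.936500+0.899500+0.876300+0.872500+0.841000))/(1+11/800) = 4089/5000 ≈ 0.817800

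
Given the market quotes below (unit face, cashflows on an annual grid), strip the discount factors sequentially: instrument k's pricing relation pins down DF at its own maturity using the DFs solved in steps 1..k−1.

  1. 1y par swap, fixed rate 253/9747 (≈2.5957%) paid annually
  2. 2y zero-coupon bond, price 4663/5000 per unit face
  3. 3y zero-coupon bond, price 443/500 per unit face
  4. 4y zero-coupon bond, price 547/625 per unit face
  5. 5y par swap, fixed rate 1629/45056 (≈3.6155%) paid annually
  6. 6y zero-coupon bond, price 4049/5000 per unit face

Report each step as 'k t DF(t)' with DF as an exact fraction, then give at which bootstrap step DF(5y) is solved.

step 1 [1y] swap r/1=253/9747: DF=(1 − 253/9747·(0))/(1+253/9747) = 9747/10000 ≈ 0.974700
step 2 [2y] zero: DF = P = 4663/5000 ≈ 0.932600
step 3 [3y] zero: DF = P = 443/500 ≈ 0.886000
step 4 [4y] zero: DF = P = 547/625 ≈ 0.875200
step 5 [5y] swap r/1=1629/45056: DF=(1 − 1629/45056·(0.974700+0.932600+0.886000+0.875200))/(1+1629/45056) = 8371/10000 ≈ 0.837100
step 6 [6y] zero: DF = P = 4049/5000 ≈ 0.809800

1 1 9747/10000
2 2 4663/5000
3 3 443/500
4 4 547/625
5 5 8371/10000
6 6 4049/5000
DF(5y) is solved at step 5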